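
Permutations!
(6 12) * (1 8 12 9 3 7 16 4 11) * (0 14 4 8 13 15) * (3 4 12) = (0 14 12 6 9 4 11 1 13 15)(3 7 16 8) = [14, 13, 2, 7, 11, 5, 9, 16, 3, 4, 10, 1, 6, 15, 12, 0, 8]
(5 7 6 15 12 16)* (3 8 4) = (3 8 4)(5 7 6 15 12 16) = [0, 1, 2, 8, 3, 7, 15, 6, 4, 9, 10, 11, 16, 13, 14, 12, 5]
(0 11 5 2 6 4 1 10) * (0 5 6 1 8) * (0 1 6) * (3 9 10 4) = (0 11)(1 4 8)(2 6 3 9 10 5) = [11, 4, 6, 9, 8, 2, 3, 7, 1, 10, 5, 0]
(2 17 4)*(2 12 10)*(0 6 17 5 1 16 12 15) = (0 6 17 4 15)(1 16 12 10 2 5) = [6, 16, 5, 3, 15, 1, 17, 7, 8, 9, 2, 11, 10, 13, 14, 0, 12, 4]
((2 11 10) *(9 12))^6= ((2 11 10)(9 12))^6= (12)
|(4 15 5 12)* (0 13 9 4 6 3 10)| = 10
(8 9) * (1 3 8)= (1 3 8 9)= [0, 3, 2, 8, 4, 5, 6, 7, 9, 1]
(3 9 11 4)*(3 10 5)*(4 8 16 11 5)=(3 9 5)(4 10)(8 16 11)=[0, 1, 2, 9, 10, 3, 6, 7, 16, 5, 4, 8, 12, 13, 14, 15, 11]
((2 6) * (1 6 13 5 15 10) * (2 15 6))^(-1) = (1 10 15 6 5 13 2)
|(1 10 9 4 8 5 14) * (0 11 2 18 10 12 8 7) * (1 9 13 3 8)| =26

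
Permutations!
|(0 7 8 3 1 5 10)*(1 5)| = 6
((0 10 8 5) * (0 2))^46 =((0 10 8 5 2))^46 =(0 10 8 5 2)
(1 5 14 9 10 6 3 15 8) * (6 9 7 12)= (1 5 14 7 12 6 3 15 8)(9 10)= [0, 5, 2, 15, 4, 14, 3, 12, 1, 10, 9, 11, 6, 13, 7, 8]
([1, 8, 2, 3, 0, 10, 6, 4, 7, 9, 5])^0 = (10)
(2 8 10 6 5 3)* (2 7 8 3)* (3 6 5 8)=[0, 1, 6, 7, 4, 2, 8, 3, 10, 9, 5]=(2 6 8 10 5)(3 7)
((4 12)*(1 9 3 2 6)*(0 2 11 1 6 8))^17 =(0 8 2)(1 9 3 11)(4 12)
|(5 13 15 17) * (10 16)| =4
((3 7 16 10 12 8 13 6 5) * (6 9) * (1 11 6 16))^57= (1 5)(3 11)(6 7)(8 16)(9 12)(10 13)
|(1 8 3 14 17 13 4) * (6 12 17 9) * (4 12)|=|(1 8 3 14 9 6 4)(12 17 13)|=21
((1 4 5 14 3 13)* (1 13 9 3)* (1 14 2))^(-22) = ((14)(1 4 5 2)(3 9))^(-22) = (14)(1 5)(2 4)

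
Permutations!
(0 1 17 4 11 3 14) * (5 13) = [1, 17, 2, 14, 11, 13, 6, 7, 8, 9, 10, 3, 12, 5, 0, 15, 16, 4] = (0 1 17 4 11 3 14)(5 13)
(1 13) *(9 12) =(1 13)(9 12) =[0, 13, 2, 3, 4, 5, 6, 7, 8, 12, 10, 11, 9, 1]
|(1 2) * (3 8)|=2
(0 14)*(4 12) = [14, 1, 2, 3, 12, 5, 6, 7, 8, 9, 10, 11, 4, 13, 0] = (0 14)(4 12)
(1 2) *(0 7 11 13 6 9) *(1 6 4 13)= (0 7 11 1 2 6 9)(4 13)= [7, 2, 6, 3, 13, 5, 9, 11, 8, 0, 10, 1, 12, 4]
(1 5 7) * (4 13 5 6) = (1 6 4 13 5 7) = [0, 6, 2, 3, 13, 7, 4, 1, 8, 9, 10, 11, 12, 5]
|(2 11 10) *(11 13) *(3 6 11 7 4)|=8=|(2 13 7 4 3 6 11 10)|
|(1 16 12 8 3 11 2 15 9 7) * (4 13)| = |(1 16 12 8 3 11 2 15 9 7)(4 13)| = 10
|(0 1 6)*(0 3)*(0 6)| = 2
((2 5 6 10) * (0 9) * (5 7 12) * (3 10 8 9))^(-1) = (0 9 8 6 5 12 7 2 10 3)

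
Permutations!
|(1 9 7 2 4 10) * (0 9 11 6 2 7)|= 6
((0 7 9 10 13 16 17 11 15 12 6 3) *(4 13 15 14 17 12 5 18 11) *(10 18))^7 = (0 4 7 13 9 16 18 12 11 6 14 3 17)(5 10 15)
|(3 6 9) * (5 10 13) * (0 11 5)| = 15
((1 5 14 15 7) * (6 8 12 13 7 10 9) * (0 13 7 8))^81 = (0 10 5 12)(1 8 6 15)(7 13 9 14)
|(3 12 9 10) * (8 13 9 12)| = 5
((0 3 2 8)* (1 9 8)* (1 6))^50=(0 3 2 6 1 9 8)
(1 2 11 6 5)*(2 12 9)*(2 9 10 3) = (1 12 10 3 2 11 6 5) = [0, 12, 11, 2, 4, 1, 5, 7, 8, 9, 3, 6, 10]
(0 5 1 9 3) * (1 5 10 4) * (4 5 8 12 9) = [10, 4, 2, 0, 1, 8, 6, 7, 12, 3, 5, 11, 9] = (0 10 5 8 12 9 3)(1 4)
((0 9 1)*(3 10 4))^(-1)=((0 9 1)(3 10 4))^(-1)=(0 1 9)(3 4 10)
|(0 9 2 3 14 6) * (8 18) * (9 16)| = |(0 16 9 2 3 14 6)(8 18)| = 14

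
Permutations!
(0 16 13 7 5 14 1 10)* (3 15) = [16, 10, 2, 15, 4, 14, 6, 5, 8, 9, 0, 11, 12, 7, 1, 3, 13] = (0 16 13 7 5 14 1 10)(3 15)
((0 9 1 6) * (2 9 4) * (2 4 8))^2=((0 8 2 9 1 6))^2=(0 2 1)(6 8 9)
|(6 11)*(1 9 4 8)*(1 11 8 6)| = |(1 9 4 6 8 11)| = 6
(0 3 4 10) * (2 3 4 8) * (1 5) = (0 4 10)(1 5)(2 3 8) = [4, 5, 3, 8, 10, 1, 6, 7, 2, 9, 0]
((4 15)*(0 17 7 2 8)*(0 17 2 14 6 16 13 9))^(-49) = (0 2 8 17 7 14 6 16 13 9)(4 15)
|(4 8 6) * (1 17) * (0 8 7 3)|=|(0 8 6 4 7 3)(1 17)|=6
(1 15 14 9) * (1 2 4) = (1 15 14 9 2 4) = [0, 15, 4, 3, 1, 5, 6, 7, 8, 2, 10, 11, 12, 13, 9, 14]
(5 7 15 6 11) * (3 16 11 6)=[0, 1, 2, 16, 4, 7, 6, 15, 8, 9, 10, 5, 12, 13, 14, 3, 11]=(3 16 11 5 7 15)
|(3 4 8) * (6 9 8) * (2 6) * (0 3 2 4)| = 4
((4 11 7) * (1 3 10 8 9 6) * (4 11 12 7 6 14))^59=(1 9 7 3 14 11 10 4 6 8 12)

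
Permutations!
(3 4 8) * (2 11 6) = (2 11 6)(3 4 8) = [0, 1, 11, 4, 8, 5, 2, 7, 3, 9, 10, 6]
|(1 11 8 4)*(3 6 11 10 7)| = |(1 10 7 3 6 11 8 4)| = 8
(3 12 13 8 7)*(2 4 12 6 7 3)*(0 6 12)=(0 6 7 2 4)(3 12 13 8)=[6, 1, 4, 12, 0, 5, 7, 2, 3, 9, 10, 11, 13, 8]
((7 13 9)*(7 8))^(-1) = (7 8 9 13)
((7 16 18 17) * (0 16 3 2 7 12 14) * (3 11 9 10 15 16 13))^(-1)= (0 14 12 17 18 16 15 10 9 11 7 2 3 13)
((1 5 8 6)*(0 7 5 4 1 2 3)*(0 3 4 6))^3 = (0 8 5 7)(1 4 2 6)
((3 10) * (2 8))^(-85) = (2 8)(3 10)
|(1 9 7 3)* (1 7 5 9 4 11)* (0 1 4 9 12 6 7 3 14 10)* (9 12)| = 14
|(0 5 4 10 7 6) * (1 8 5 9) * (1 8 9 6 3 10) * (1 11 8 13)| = 12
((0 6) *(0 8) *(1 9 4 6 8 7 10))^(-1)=(0 8)(1 10 7 6 4 9)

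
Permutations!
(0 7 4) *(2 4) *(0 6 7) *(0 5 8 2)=[5, 1, 4, 3, 6, 8, 7, 0, 2]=(0 5 8 2 4 6 7)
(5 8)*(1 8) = [0, 8, 2, 3, 4, 1, 6, 7, 5] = (1 8 5)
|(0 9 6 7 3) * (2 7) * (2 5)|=|(0 9 6 5 2 7 3)|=7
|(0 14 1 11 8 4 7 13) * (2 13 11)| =|(0 14 1 2 13)(4 7 11 8)| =20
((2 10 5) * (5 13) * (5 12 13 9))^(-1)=((2 10 9 5)(12 13))^(-1)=(2 5 9 10)(12 13)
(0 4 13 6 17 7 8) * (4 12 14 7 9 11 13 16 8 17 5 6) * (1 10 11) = (0 12 14 7 17 9 1 10 11 13 4 16 8)(5 6) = [12, 10, 2, 3, 16, 6, 5, 17, 0, 1, 11, 13, 14, 4, 7, 15, 8, 9]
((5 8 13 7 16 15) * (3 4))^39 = ((3 4)(5 8 13 7 16 15))^39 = (3 4)(5 7)(8 16)(13 15)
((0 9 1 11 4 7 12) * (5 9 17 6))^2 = ((0 17 6 5 9 1 11 4 7 12))^2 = (0 6 9 11 7)(1 4 12 17 5)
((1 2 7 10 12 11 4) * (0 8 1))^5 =(0 10 8 12 1 11 2 4 7)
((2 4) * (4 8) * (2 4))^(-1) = (2 8)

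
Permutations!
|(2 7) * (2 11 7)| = |(7 11)| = 2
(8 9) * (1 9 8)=[0, 9, 2, 3, 4, 5, 6, 7, 8, 1]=(1 9)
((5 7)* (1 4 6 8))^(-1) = ((1 4 6 8)(5 7))^(-1) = (1 8 6 4)(5 7)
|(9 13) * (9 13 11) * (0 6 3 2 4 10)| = |(13)(0 6 3 2 4 10)(9 11)| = 6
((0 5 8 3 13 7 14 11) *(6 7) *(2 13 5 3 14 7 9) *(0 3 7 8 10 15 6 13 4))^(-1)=(0 4 2 9 6 15 10 5 3 11 14 8 7)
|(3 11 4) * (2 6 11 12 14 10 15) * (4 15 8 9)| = |(2 6 11 15)(3 12 14 10 8 9 4)| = 28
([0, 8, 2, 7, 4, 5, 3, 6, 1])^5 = [0, 8, 2, 6, 4, 5, 7, 3, 1]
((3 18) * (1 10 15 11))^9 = (1 10 15 11)(3 18)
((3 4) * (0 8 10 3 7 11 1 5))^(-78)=(0 3 11)(1 8 4)(5 10 7)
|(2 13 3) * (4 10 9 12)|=12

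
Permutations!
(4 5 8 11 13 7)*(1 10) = (1 10)(4 5 8 11 13 7) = [0, 10, 2, 3, 5, 8, 6, 4, 11, 9, 1, 13, 12, 7]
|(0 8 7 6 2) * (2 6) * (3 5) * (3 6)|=|(0 8 7 2)(3 5 6)|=12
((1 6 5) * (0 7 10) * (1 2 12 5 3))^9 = (12)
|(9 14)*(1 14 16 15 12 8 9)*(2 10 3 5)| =|(1 14)(2 10 3 5)(8 9 16 15 12)| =20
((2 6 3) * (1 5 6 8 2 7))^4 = (8)(1 7 3 6 5)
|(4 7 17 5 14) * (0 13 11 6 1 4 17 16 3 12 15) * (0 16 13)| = 12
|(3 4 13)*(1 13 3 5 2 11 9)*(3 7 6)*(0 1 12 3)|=12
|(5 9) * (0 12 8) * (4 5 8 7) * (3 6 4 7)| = 8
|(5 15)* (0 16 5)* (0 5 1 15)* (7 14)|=|(0 16 1 15 5)(7 14)|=10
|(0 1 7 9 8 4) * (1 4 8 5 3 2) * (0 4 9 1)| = 10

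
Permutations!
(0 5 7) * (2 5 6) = (0 6 2 5 7) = [6, 1, 5, 3, 4, 7, 2, 0]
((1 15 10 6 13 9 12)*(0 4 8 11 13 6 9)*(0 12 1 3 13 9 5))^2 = ((0 4 8 11 9 1 15 10 5)(3 13 12))^2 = (0 8 9 15 5 4 11 1 10)(3 12 13)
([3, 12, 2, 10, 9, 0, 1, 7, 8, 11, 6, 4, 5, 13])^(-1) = [5, 6, 2, 0, 11, 12, 10, 7, 8, 4, 3, 9, 1, 13]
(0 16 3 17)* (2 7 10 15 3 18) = (0 16 18 2 7 10 15 3 17) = [16, 1, 7, 17, 4, 5, 6, 10, 8, 9, 15, 11, 12, 13, 14, 3, 18, 0, 2]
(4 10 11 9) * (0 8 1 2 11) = [8, 2, 11, 3, 10, 5, 6, 7, 1, 4, 0, 9] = (0 8 1 2 11 9 4 10)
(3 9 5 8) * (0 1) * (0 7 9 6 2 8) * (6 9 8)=(0 1 7 8 3 9 5)(2 6)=[1, 7, 6, 9, 4, 0, 2, 8, 3, 5]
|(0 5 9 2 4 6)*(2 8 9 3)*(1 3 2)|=10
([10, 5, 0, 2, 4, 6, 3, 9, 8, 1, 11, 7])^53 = [7, 3, 11, 10, 4, 2, 0, 5, 8, 6, 9, 1]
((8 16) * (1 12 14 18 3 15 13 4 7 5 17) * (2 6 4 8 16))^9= ((1 12 14 18 3 15 13 8 2 6 4 7 5 17))^9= (1 6 3 17 2 18 5 8 14 7 13 12 4 15)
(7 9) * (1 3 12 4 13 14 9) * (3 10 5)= (1 10 5 3 12 4 13 14 9 7)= [0, 10, 2, 12, 13, 3, 6, 1, 8, 7, 5, 11, 4, 14, 9]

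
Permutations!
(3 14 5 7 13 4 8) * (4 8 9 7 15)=(3 14 5 15 4 9 7 13 8)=[0, 1, 2, 14, 9, 15, 6, 13, 3, 7, 10, 11, 12, 8, 5, 4]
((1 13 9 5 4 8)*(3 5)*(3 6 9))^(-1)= ((1 13 3 5 4 8)(6 9))^(-1)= (1 8 4 5 3 13)(6 9)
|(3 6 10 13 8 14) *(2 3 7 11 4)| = |(2 3 6 10 13 8 14 7 11 4)| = 10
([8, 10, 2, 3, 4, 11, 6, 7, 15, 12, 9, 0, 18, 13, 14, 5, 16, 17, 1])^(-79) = (0 8 15 5 11)(1 10 9 12 18)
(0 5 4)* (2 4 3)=(0 5 3 2 4)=[5, 1, 4, 2, 0, 3]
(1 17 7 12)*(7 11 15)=(1 17 11 15 7 12)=[0, 17, 2, 3, 4, 5, 6, 12, 8, 9, 10, 15, 1, 13, 14, 7, 16, 11]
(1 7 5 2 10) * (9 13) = (1 7 5 2 10)(9 13) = [0, 7, 10, 3, 4, 2, 6, 5, 8, 13, 1, 11, 12, 9]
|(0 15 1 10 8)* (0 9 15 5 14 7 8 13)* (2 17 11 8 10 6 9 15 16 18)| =|(0 5 14 7 10 13)(1 6 9 16 18 2 17 11 8 15)| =30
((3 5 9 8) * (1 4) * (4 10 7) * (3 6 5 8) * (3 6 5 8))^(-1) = (1 4 7 10)(5 8 6 9)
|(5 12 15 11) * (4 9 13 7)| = 4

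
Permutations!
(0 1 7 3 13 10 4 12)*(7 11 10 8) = (0 1 11 10 4 12)(3 13 8 7) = [1, 11, 2, 13, 12, 5, 6, 3, 7, 9, 4, 10, 0, 8]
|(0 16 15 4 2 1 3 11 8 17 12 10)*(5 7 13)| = 12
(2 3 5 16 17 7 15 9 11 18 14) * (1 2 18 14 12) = [0, 2, 3, 5, 4, 16, 6, 15, 8, 11, 10, 14, 1, 13, 18, 9, 17, 7, 12] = (1 2 3 5 16 17 7 15 9 11 14 18 12)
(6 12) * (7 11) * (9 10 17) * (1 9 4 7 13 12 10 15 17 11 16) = (1 9 15 17 4 7 16)(6 10 11 13 12) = [0, 9, 2, 3, 7, 5, 10, 16, 8, 15, 11, 13, 6, 12, 14, 17, 1, 4]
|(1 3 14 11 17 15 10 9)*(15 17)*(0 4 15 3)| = 6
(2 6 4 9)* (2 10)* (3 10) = (2 6 4 9 3 10) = [0, 1, 6, 10, 9, 5, 4, 7, 8, 3, 2]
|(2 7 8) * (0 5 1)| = |(0 5 1)(2 7 8)| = 3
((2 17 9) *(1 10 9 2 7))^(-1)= ((1 10 9 7)(2 17))^(-1)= (1 7 9 10)(2 17)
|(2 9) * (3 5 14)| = |(2 9)(3 5 14)| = 6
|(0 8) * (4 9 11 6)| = |(0 8)(4 9 11 6)| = 4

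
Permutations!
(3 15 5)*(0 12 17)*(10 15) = (0 12 17)(3 10 15 5) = [12, 1, 2, 10, 4, 3, 6, 7, 8, 9, 15, 11, 17, 13, 14, 5, 16, 0]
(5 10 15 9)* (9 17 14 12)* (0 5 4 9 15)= (0 5 10)(4 9)(12 15 17 14)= [5, 1, 2, 3, 9, 10, 6, 7, 8, 4, 0, 11, 15, 13, 12, 17, 16, 14]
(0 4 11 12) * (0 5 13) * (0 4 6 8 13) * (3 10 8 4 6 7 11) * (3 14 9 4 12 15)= (0 7 11 15 3 10 8 13 6 12 5)(4 14 9)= [7, 1, 2, 10, 14, 0, 12, 11, 13, 4, 8, 15, 5, 6, 9, 3]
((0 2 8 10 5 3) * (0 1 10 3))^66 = (0 3 5 8 10 2 1)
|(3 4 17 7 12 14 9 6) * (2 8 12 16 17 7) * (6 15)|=12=|(2 8 12 14 9 15 6 3 4 7 16 17)|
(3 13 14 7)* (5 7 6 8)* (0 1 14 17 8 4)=[1, 14, 2, 13, 0, 7, 4, 3, 5, 9, 10, 11, 12, 17, 6, 15, 16, 8]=(0 1 14 6 4)(3 13 17 8 5 7)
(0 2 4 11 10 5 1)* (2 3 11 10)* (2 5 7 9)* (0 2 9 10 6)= [3, 2, 4, 11, 6, 1, 0, 10, 8, 9, 7, 5]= (0 3 11 5 1 2 4 6)(7 10)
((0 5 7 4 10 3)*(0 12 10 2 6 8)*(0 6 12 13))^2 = (0 7 2 10 13 5 4 12 3)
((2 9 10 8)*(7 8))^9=(2 8 7 10 9)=((2 9 10 7 8))^9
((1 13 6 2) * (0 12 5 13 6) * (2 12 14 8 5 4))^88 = (0 5 14 13 8)(1 4 6 2 12)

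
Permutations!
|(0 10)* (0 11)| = 3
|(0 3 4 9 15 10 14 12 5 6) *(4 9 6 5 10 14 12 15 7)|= |(0 3 9 7 4 6)(10 12)(14 15)|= 6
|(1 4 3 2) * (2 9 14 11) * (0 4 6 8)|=|(0 4 3 9 14 11 2 1 6 8)|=10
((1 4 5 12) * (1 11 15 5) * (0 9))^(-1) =(0 9)(1 4)(5 15 11 12)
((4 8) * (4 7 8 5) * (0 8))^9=(8)(4 5)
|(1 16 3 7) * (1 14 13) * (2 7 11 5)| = |(1 16 3 11 5 2 7 14 13)| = 9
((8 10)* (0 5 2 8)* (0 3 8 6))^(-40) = ((0 5 2 6)(3 8 10))^(-40) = (3 10 8)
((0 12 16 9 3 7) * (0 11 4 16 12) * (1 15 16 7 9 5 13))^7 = (1 16 13 15 5)(3 9)(4 7 11)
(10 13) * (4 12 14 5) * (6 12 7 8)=(4 7 8 6 12 14 5)(10 13)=[0, 1, 2, 3, 7, 4, 12, 8, 6, 9, 13, 11, 14, 10, 5]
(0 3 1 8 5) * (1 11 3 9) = (0 9 1 8 5)(3 11) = [9, 8, 2, 11, 4, 0, 6, 7, 5, 1, 10, 3]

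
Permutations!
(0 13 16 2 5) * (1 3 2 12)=[13, 3, 5, 2, 4, 0, 6, 7, 8, 9, 10, 11, 1, 16, 14, 15, 12]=(0 13 16 12 1 3 2 5)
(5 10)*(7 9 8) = (5 10)(7 9 8) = [0, 1, 2, 3, 4, 10, 6, 9, 7, 8, 5]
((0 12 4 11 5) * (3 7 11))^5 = (0 11 3 12 5 7 4)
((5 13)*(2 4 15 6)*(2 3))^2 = ((2 4 15 6 3)(5 13))^2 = (2 15 3 4 6)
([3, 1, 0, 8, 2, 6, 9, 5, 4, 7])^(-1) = [2, 1, 4, 0, 8, 7, 5, 9, 3, 6]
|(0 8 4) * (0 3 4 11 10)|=4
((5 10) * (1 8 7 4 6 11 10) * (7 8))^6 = ((1 7 4 6 11 10 5))^6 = (1 5 10 11 6 4 7)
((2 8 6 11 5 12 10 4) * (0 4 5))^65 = (0 11 6 8 2 4)(5 10 12)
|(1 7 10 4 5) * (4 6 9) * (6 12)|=8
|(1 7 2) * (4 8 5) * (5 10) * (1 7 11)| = |(1 11)(2 7)(4 8 10 5)| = 4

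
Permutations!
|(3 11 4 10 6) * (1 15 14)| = 15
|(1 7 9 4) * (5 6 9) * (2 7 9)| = 12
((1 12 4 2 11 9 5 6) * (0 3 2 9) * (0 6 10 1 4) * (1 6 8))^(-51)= (0 1 11 3 12 8 2)(4 6 10 5 9)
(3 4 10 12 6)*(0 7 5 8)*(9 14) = (0 7 5 8)(3 4 10 12 6)(9 14) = [7, 1, 2, 4, 10, 8, 3, 5, 0, 14, 12, 11, 6, 13, 9]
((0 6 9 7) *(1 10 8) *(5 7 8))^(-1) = ((0 6 9 8 1 10 5 7))^(-1) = (0 7 5 10 1 8 9 6)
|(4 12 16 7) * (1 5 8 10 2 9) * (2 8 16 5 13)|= 20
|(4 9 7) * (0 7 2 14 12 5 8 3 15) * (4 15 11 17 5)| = 15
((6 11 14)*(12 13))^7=(6 11 14)(12 13)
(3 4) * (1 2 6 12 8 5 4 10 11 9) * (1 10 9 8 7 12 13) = (1 2 6 13)(3 9 10 11 8 5 4)(7 12) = [0, 2, 6, 9, 3, 4, 13, 12, 5, 10, 11, 8, 7, 1]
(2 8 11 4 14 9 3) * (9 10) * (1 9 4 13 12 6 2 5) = (1 9 3 5)(2 8 11 13 12 6)(4 14 10) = [0, 9, 8, 5, 14, 1, 2, 7, 11, 3, 4, 13, 6, 12, 10]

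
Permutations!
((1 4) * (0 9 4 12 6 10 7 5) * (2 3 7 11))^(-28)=((0 9 4 1 12 6 10 11 2 3 7 5))^(-28)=(0 2 12)(1 5 11)(3 6 9)(4 7 10)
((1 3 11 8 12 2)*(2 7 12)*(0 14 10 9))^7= (0 9 10 14)(1 11 2 3 8)(7 12)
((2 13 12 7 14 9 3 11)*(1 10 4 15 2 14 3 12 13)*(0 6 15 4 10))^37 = ((0 6 15 2 1)(3 11 14 9 12 7))^37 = (0 15 1 6 2)(3 11 14 9 12 7)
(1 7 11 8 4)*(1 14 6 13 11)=(1 7)(4 14 6 13 11 8)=[0, 7, 2, 3, 14, 5, 13, 1, 4, 9, 10, 8, 12, 11, 6]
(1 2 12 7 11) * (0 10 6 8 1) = (0 10 6 8 1 2 12 7 11) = [10, 2, 12, 3, 4, 5, 8, 11, 1, 9, 6, 0, 7]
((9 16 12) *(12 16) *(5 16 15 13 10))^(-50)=(16)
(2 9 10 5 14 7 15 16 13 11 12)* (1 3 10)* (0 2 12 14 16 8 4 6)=(0 2 9 1 3 10 5 16 13 11 14 7 15 8 4 6)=[2, 3, 9, 10, 6, 16, 0, 15, 4, 1, 5, 14, 12, 11, 7, 8, 13]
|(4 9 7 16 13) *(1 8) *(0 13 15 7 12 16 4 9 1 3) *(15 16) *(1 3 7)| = |(16)(0 13 9 12 15 1 8 7 4 3)| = 10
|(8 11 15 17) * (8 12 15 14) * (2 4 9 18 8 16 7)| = |(2 4 9 18 8 11 14 16 7)(12 15 17)| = 9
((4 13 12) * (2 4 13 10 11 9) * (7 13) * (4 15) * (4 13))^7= (2 11 4 12 15 9 10 7 13)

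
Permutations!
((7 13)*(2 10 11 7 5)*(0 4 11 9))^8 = ((0 4 11 7 13 5 2 10 9))^8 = (0 9 10 2 5 13 7 11 4)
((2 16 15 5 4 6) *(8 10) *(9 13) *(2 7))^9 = ((2 16 15 5 4 6 7)(8 10)(9 13))^9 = (2 15 4 7 16 5 6)(8 10)(9 13)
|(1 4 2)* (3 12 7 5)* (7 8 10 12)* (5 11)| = |(1 4 2)(3 7 11 5)(8 10 12)| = 12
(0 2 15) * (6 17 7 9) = (0 2 15)(6 17 7 9) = [2, 1, 15, 3, 4, 5, 17, 9, 8, 6, 10, 11, 12, 13, 14, 0, 16, 7]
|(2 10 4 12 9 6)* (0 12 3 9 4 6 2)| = |(0 12 4 3 9 2 10 6)| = 8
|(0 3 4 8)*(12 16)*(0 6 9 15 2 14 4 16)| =|(0 3 16 12)(2 14 4 8 6 9 15)| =28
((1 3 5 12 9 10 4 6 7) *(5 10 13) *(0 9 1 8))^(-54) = (0 3)(1 8)(4 13)(5 6)(7 12)(9 10)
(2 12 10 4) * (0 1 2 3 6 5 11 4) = [1, 2, 12, 6, 3, 11, 5, 7, 8, 9, 0, 4, 10] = (0 1 2 12 10)(3 6 5 11 4)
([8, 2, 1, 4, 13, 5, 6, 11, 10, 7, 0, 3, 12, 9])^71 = [10, 2, 1, 11, 3, 5, 6, 9, 0, 13, 8, 7, 12, 4]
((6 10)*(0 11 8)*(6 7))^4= ((0 11 8)(6 10 7))^4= (0 11 8)(6 10 7)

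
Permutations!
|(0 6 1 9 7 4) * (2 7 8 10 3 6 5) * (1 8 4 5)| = |(0 1 9 4)(2 7 5)(3 6 8 10)| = 12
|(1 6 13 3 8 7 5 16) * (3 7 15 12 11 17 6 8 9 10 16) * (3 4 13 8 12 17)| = 28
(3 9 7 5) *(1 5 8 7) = (1 5 3 9)(7 8) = [0, 5, 2, 9, 4, 3, 6, 8, 7, 1]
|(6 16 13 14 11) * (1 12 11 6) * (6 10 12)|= |(1 6 16 13 14 10 12 11)|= 8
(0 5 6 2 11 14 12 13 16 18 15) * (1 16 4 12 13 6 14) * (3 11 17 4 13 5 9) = [9, 16, 17, 11, 12, 14, 2, 7, 8, 3, 10, 1, 6, 13, 5, 0, 18, 4, 15] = (0 9 3 11 1 16 18 15)(2 17 4 12 6)(5 14)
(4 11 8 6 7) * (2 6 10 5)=(2 6 7 4 11 8 10 5)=[0, 1, 6, 3, 11, 2, 7, 4, 10, 9, 5, 8]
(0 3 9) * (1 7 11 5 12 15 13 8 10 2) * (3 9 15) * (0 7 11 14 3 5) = (0 9 7 14 3 15 13 8 10 2 1 11)(5 12) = [9, 11, 1, 15, 4, 12, 6, 14, 10, 7, 2, 0, 5, 8, 3, 13]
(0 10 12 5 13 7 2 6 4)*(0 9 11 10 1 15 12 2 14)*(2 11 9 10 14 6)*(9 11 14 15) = (0 1 9 11 15 12 5 13 7 6 4 10 14) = [1, 9, 2, 3, 10, 13, 4, 6, 8, 11, 14, 15, 5, 7, 0, 12]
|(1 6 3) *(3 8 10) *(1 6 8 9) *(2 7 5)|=|(1 8 10 3 6 9)(2 7 5)|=6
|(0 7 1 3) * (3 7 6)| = 6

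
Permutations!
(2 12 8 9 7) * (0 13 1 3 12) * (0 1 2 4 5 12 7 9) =[13, 3, 1, 7, 5, 12, 6, 4, 0, 9, 10, 11, 8, 2] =(0 13 2 1 3 7 4 5 12 8)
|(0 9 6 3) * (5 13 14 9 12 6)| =|(0 12 6 3)(5 13 14 9)| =4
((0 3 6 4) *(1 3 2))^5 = (0 4 6 3 1 2)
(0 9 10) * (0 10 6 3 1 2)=(10)(0 9 6 3 1 2)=[9, 2, 0, 1, 4, 5, 3, 7, 8, 6, 10]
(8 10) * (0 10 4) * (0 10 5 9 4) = (0 5 9 4 10 8) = [5, 1, 2, 3, 10, 9, 6, 7, 0, 4, 8]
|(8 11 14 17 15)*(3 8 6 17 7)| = 15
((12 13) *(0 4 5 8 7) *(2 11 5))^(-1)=(0 7 8 5 11 2 4)(12 13)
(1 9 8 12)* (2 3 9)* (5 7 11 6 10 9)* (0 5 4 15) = (0 5 7 11 6 10 9 8 12 1 2 3 4 15) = [5, 2, 3, 4, 15, 7, 10, 11, 12, 8, 9, 6, 1, 13, 14, 0]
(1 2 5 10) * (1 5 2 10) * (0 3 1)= (0 3 1 10 5)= [3, 10, 2, 1, 4, 0, 6, 7, 8, 9, 5]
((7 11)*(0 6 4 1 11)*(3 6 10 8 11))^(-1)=((0 10 8 11 7)(1 3 6 4))^(-1)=(0 7 11 8 10)(1 4 6 3)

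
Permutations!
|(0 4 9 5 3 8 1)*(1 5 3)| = 7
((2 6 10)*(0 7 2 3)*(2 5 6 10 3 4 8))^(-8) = ((0 7 5 6 3)(2 10 4 8))^(-8) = (10)(0 5 3 7 6)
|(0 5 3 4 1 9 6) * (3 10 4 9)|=|(0 5 10 4 1 3 9 6)|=8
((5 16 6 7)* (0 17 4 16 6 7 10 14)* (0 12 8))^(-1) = ((0 17 4 16 7 5 6 10 14 12 8))^(-1) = (0 8 12 14 10 6 5 7 16 4 17)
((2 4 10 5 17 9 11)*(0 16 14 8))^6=((0 16 14 8)(2 4 10 5 17 9 11))^6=(0 14)(2 11 9 17 5 10 4)(8 16)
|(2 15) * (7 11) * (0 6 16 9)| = |(0 6 16 9)(2 15)(7 11)| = 4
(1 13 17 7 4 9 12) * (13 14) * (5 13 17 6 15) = (1 14 17 7 4 9 12)(5 13 6 15) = [0, 14, 2, 3, 9, 13, 15, 4, 8, 12, 10, 11, 1, 6, 17, 5, 16, 7]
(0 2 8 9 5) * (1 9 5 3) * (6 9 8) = (0 2 6 9 3 1 8 5) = [2, 8, 6, 1, 4, 0, 9, 7, 5, 3]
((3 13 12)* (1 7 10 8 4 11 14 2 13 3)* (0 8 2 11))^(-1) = (0 4 8)(1 12 13 2 10 7)(11 14)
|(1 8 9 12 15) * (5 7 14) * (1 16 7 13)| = |(1 8 9 12 15 16 7 14 5 13)| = 10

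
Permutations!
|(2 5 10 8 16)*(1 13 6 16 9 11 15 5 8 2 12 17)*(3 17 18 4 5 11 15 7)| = |(1 13 6 16 12 18 4 5 10 2 8 9 15 11 7 3 17)| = 17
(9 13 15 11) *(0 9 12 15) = [9, 1, 2, 3, 4, 5, 6, 7, 8, 13, 10, 12, 15, 0, 14, 11] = (0 9 13)(11 12 15)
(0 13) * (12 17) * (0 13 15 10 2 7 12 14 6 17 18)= (0 15 10 2 7 12 18)(6 17 14)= [15, 1, 7, 3, 4, 5, 17, 12, 8, 9, 2, 11, 18, 13, 6, 10, 16, 14, 0]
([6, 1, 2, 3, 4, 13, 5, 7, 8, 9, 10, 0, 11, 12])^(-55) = (0 11 12 13 5 6)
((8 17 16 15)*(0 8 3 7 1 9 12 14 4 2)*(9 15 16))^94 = ((0 8 17 9 12 14 4 2)(1 15 3 7))^94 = (0 4 12 17)(1 3)(2 14 9 8)(7 15)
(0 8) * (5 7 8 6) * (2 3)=(0 6 5 7 8)(2 3)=[6, 1, 3, 2, 4, 7, 5, 8, 0]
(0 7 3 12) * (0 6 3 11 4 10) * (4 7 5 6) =[5, 1, 2, 12, 10, 6, 3, 11, 8, 9, 0, 7, 4] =(0 5 6 3 12 4 10)(7 11)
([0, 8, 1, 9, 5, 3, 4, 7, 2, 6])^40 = [0, 8, 1, 3, 4, 5, 6, 7, 2, 9]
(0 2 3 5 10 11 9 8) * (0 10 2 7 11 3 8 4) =(0 7 11 9 4)(2 8 10 3 5) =[7, 1, 8, 5, 0, 2, 6, 11, 10, 4, 3, 9]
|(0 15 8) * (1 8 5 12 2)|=7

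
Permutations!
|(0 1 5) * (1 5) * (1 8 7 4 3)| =|(0 5)(1 8 7 4 3)| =10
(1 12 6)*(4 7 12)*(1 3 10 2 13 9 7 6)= [0, 4, 13, 10, 6, 5, 3, 12, 8, 7, 2, 11, 1, 9]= (1 4 6 3 10 2 13 9 7 12)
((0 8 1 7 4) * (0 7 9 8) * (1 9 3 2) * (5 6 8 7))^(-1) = (1 2 3)(4 7 9 8 6 5)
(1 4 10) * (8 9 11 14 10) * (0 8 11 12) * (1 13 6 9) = (0 8 1 4 11 14 10 13 6 9 12) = [8, 4, 2, 3, 11, 5, 9, 7, 1, 12, 13, 14, 0, 6, 10]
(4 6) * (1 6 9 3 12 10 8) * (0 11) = [11, 6, 2, 12, 9, 5, 4, 7, 1, 3, 8, 0, 10] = (0 11)(1 6 4 9 3 12 10 8)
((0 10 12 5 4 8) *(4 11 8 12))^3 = (0 12 8 4 11 10 5)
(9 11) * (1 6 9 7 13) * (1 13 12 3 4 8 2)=(13)(1 6 9 11 7 12 3 4 8 2)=[0, 6, 1, 4, 8, 5, 9, 12, 2, 11, 10, 7, 3, 13]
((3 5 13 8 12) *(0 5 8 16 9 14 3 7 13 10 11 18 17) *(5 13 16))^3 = ((0 13 5 10 11 18 17)(3 8 12 7 16 9 14))^3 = (0 10 17 5 18 13 11)(3 7 14 12 9 8 16)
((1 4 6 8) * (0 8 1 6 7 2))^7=((0 8 6 1 4 7 2))^7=(8)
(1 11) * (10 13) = (1 11)(10 13) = [0, 11, 2, 3, 4, 5, 6, 7, 8, 9, 13, 1, 12, 10]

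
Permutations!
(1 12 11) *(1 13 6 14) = [0, 12, 2, 3, 4, 5, 14, 7, 8, 9, 10, 13, 11, 6, 1] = (1 12 11 13 6 14)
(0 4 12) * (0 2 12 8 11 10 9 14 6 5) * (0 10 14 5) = [4, 1, 12, 3, 8, 10, 0, 7, 11, 5, 9, 14, 2, 13, 6] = (0 4 8 11 14 6)(2 12)(5 10 9)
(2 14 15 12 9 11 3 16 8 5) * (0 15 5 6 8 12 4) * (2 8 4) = (0 15 2 14 5 8 6 4)(3 16 12 9 11) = [15, 1, 14, 16, 0, 8, 4, 7, 6, 11, 10, 3, 9, 13, 5, 2, 12]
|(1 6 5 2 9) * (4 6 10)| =|(1 10 4 6 5 2 9)| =7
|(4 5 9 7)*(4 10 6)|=|(4 5 9 7 10 6)|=6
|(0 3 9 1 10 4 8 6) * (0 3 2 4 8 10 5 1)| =8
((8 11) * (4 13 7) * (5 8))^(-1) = ((4 13 7)(5 8 11))^(-1) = (4 7 13)(5 11 8)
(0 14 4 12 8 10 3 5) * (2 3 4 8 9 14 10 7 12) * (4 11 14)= (0 10 11 14 8 7 12 9 4 2 3 5)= [10, 1, 3, 5, 2, 0, 6, 12, 7, 4, 11, 14, 9, 13, 8]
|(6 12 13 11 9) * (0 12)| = 6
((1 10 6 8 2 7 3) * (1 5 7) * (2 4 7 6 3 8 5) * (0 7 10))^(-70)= ((0 7 8 4 10 3 2 1)(5 6))^(-70)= (0 8 10 2)(1 7 4 3)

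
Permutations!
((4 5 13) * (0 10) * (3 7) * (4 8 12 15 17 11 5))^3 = (0 10)(3 7)(5 12 11 8 17 13 15)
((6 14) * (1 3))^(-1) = ((1 3)(6 14))^(-1) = (1 3)(6 14)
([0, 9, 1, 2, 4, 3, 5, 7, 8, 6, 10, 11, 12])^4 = [0, 3, 5, 6, 4, 9, 1, 7, 8, 2, 10, 11, 12]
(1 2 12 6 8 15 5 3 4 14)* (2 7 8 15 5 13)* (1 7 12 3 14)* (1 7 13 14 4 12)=[0, 1, 3, 12, 7, 4, 15, 8, 5, 9, 10, 11, 6, 2, 13, 14]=(2 3 12 6 15 14 13)(4 7 8 5)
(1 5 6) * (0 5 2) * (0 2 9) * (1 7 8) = (0 5 6 7 8 1 9) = [5, 9, 2, 3, 4, 6, 7, 8, 1, 0]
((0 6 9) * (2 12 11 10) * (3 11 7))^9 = ((0 6 9)(2 12 7 3 11 10))^9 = (2 3)(7 10)(11 12)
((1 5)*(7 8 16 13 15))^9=(1 5)(7 15 13 16 8)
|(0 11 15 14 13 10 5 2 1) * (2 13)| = |(0 11 15 14 2 1)(5 13 10)| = 6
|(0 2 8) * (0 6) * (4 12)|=4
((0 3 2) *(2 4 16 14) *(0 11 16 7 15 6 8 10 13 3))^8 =(16)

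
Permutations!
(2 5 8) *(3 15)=(2 5 8)(3 15)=[0, 1, 5, 15, 4, 8, 6, 7, 2, 9, 10, 11, 12, 13, 14, 3]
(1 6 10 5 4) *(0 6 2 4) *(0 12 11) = (0 6 10 5 12 11)(1 2 4) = [6, 2, 4, 3, 1, 12, 10, 7, 8, 9, 5, 0, 11]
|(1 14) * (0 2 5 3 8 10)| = |(0 2 5 3 8 10)(1 14)| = 6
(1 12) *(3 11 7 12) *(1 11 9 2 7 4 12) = (1 3 9 2 7)(4 12 11) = [0, 3, 7, 9, 12, 5, 6, 1, 8, 2, 10, 4, 11]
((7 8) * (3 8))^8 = ((3 8 7))^8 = (3 7 8)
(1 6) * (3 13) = (1 6)(3 13) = [0, 6, 2, 13, 4, 5, 1, 7, 8, 9, 10, 11, 12, 3]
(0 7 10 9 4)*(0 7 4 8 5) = (0 4 7 10 9 8 5) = [4, 1, 2, 3, 7, 0, 6, 10, 5, 8, 9]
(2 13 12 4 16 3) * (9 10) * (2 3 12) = [0, 1, 13, 3, 16, 5, 6, 7, 8, 10, 9, 11, 4, 2, 14, 15, 12] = (2 13)(4 16 12)(9 10)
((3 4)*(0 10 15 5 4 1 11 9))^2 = ((0 10 15 5 4 3 1 11 9))^2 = (0 15 4 1 9 10 5 3 11)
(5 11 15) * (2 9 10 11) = (2 9 10 11 15 5) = [0, 1, 9, 3, 4, 2, 6, 7, 8, 10, 11, 15, 12, 13, 14, 5]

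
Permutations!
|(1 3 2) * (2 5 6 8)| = 6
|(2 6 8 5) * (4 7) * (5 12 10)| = 6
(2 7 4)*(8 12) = (2 7 4)(8 12) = [0, 1, 7, 3, 2, 5, 6, 4, 12, 9, 10, 11, 8]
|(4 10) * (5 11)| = 2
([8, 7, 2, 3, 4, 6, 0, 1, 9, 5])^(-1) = [6, 7, 2, 3, 4, 9, 5, 1, 0, 8]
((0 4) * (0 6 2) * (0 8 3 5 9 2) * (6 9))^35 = ((0 4 9 2 8 3 5 6))^35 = (0 2 5 4 8 6 9 3)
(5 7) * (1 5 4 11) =(1 5 7 4 11) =[0, 5, 2, 3, 11, 7, 6, 4, 8, 9, 10, 1]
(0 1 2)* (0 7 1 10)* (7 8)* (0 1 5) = (0 10 1 2 8 7 5) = [10, 2, 8, 3, 4, 0, 6, 5, 7, 9, 1]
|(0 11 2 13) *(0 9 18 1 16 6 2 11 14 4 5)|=|(0 14 4 5)(1 16 6 2 13 9 18)|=28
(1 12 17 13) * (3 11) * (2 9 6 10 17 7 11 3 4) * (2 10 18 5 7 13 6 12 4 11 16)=(1 4 10 17 6 18 5 7 16 2 9 12 13)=[0, 4, 9, 3, 10, 7, 18, 16, 8, 12, 17, 11, 13, 1, 14, 15, 2, 6, 5]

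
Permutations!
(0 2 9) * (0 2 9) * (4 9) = (0 4 9 2) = [4, 1, 0, 3, 9, 5, 6, 7, 8, 2]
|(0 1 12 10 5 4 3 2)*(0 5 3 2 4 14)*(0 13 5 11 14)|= |(0 1 12 10 3 4 2 11 14 13 5)|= 11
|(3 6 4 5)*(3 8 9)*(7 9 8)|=|(3 6 4 5 7 9)|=6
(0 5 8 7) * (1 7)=(0 5 8 1 7)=[5, 7, 2, 3, 4, 8, 6, 0, 1]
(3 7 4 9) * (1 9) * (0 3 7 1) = (0 3 1 9 7 4) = [3, 9, 2, 1, 0, 5, 6, 4, 8, 7]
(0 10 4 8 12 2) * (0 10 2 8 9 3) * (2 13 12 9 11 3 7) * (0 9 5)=(0 13 12 8 5)(2 10 4 11 3 9 7)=[13, 1, 10, 9, 11, 0, 6, 2, 5, 7, 4, 3, 8, 12]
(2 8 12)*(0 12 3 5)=[12, 1, 8, 5, 4, 0, 6, 7, 3, 9, 10, 11, 2]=(0 12 2 8 3 5)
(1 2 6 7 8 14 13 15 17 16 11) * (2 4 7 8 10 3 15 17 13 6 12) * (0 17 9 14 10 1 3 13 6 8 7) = [17, 4, 12, 15, 0, 5, 7, 1, 10, 14, 13, 3, 2, 9, 8, 6, 11, 16] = (0 17 16 11 3 15 6 7 1 4)(2 12)(8 10 13 9 14)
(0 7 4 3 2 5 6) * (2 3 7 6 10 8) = (0 6)(2 5 10 8)(4 7) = [6, 1, 5, 3, 7, 10, 0, 4, 2, 9, 8]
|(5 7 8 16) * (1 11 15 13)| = 4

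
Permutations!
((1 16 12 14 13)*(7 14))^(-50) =((1 16 12 7 14 13))^(-50) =(1 14 12)(7 16 13)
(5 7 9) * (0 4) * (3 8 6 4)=(0 3 8 6 4)(5 7 9)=[3, 1, 2, 8, 0, 7, 4, 9, 6, 5]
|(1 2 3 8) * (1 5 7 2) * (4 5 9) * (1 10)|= 14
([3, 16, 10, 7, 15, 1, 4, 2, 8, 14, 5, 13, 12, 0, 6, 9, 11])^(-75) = [5, 3, 11, 1, 4, 0, 6, 16, 8, 9, 13, 2, 12, 10, 14, 15, 7]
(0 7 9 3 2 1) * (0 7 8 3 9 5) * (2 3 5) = (9)(0 8 5)(1 7 2) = [8, 7, 1, 3, 4, 0, 6, 2, 5, 9]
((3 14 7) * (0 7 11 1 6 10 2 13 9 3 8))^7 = ((0 7 8)(1 6 10 2 13 9 3 14 11))^7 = (0 7 8)(1 14 9 2 6 11 3 13 10)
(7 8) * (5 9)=(5 9)(7 8)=[0, 1, 2, 3, 4, 9, 6, 8, 7, 5]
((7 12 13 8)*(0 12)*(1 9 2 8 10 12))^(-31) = (0 7 8 2 9 1)(10 13 12)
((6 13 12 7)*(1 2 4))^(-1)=(1 4 2)(6 7 12 13)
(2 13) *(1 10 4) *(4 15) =(1 10 15 4)(2 13) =[0, 10, 13, 3, 1, 5, 6, 7, 8, 9, 15, 11, 12, 2, 14, 4]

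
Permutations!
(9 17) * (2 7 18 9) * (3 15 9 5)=[0, 1, 7, 15, 4, 3, 6, 18, 8, 17, 10, 11, 12, 13, 14, 9, 16, 2, 5]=(2 7 18 5 3 15 9 17)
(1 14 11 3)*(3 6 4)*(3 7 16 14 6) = (1 6 4 7 16 14 11 3) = [0, 6, 2, 1, 7, 5, 4, 16, 8, 9, 10, 3, 12, 13, 11, 15, 14]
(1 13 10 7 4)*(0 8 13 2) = [8, 2, 0, 3, 1, 5, 6, 4, 13, 9, 7, 11, 12, 10] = (0 8 13 10 7 4 1 2)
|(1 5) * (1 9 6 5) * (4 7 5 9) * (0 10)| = |(0 10)(4 7 5)(6 9)| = 6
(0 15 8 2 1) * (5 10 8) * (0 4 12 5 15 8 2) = [8, 4, 1, 3, 12, 10, 6, 7, 0, 9, 2, 11, 5, 13, 14, 15] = (15)(0 8)(1 4 12 5 10 2)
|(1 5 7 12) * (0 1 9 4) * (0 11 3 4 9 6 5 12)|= 6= |(0 1 12 6 5 7)(3 4 11)|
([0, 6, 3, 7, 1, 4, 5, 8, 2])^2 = [0, 5, 7, 8, 6, 1, 4, 2, 3]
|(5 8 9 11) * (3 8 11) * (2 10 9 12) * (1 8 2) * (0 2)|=|(0 2 10 9 3)(1 8 12)(5 11)|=30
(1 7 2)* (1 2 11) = (1 7 11) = [0, 7, 2, 3, 4, 5, 6, 11, 8, 9, 10, 1]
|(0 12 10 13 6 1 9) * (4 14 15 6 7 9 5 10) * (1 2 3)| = |(0 12 4 14 15 6 2 3 1 5 10 13 7 9)| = 14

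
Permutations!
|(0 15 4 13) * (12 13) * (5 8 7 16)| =|(0 15 4 12 13)(5 8 7 16)| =20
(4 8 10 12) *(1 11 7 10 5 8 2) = (1 11 7 10 12 4 2)(5 8) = [0, 11, 1, 3, 2, 8, 6, 10, 5, 9, 12, 7, 4]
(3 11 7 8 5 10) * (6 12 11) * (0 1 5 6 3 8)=[1, 5, 2, 3, 4, 10, 12, 0, 6, 9, 8, 7, 11]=(0 1 5 10 8 6 12 11 7)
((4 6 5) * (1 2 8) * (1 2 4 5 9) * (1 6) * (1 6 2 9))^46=(1 4 6)(2 8 9)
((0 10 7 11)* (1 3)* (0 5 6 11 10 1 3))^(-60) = ((0 1)(5 6 11)(7 10))^(-60) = (11)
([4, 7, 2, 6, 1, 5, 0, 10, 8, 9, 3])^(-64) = (0 6 3 10 7 1 4)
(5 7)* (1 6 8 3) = [0, 6, 2, 1, 4, 7, 8, 5, 3] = (1 6 8 3)(5 7)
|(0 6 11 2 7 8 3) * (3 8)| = |(0 6 11 2 7 3)| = 6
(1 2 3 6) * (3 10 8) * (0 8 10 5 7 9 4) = (10)(0 8 3 6 1 2 5 7 9 4) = [8, 2, 5, 6, 0, 7, 1, 9, 3, 4, 10]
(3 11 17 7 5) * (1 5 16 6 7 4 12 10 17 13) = (1 5 3 11 13)(4 12 10 17)(6 7 16) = [0, 5, 2, 11, 12, 3, 7, 16, 8, 9, 17, 13, 10, 1, 14, 15, 6, 4]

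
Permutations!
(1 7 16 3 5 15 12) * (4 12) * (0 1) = (0 1 7 16 3 5 15 4 12) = [1, 7, 2, 5, 12, 15, 6, 16, 8, 9, 10, 11, 0, 13, 14, 4, 3]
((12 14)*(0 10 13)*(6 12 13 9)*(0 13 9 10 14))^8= ((0 14 9 6 12))^8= (0 6 14 12 9)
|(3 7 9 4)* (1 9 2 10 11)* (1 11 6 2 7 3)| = |(11)(1 9 4)(2 10 6)| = 3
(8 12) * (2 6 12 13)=(2 6 12 8 13)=[0, 1, 6, 3, 4, 5, 12, 7, 13, 9, 10, 11, 8, 2]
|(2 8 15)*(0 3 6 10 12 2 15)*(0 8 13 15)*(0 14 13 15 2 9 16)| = 28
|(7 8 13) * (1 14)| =|(1 14)(7 8 13)| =6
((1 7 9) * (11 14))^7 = (1 7 9)(11 14)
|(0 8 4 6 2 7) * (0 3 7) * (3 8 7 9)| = 6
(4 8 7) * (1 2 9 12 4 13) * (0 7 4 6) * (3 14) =(0 7 13 1 2 9 12 6)(3 14)(4 8) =[7, 2, 9, 14, 8, 5, 0, 13, 4, 12, 10, 11, 6, 1, 3]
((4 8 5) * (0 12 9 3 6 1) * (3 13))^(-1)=((0 12 9 13 3 6 1)(4 8 5))^(-1)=(0 1 6 3 13 9 12)(4 5 8)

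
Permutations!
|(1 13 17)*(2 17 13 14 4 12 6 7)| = 8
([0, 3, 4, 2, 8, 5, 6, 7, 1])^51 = [0, 3, 4, 2, 8, 5, 6, 7, 1]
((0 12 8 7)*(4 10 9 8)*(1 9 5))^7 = ((0 12 4 10 5 1 9 8 7))^7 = (0 8 1 10 12 7 9 5 4)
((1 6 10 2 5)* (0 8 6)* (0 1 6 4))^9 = (2 5 6 10)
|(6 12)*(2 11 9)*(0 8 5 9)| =|(0 8 5 9 2 11)(6 12)| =6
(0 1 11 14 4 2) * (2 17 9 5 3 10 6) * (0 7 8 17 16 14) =(0 1 11)(2 7 8 17 9 5 3 10 6)(4 16 14) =[1, 11, 7, 10, 16, 3, 2, 8, 17, 5, 6, 0, 12, 13, 4, 15, 14, 9]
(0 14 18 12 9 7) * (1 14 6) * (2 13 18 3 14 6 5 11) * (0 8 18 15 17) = (0 5 11 2 13 15 17)(1 6)(3 14)(7 8 18 12 9) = [5, 6, 13, 14, 4, 11, 1, 8, 18, 7, 10, 2, 9, 15, 3, 17, 16, 0, 12]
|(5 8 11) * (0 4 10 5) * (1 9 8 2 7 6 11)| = 24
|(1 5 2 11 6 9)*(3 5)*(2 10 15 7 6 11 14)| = 8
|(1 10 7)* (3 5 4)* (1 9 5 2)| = |(1 10 7 9 5 4 3 2)| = 8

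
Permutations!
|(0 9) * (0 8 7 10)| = |(0 9 8 7 10)| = 5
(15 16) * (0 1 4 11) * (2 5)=[1, 4, 5, 3, 11, 2, 6, 7, 8, 9, 10, 0, 12, 13, 14, 16, 15]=(0 1 4 11)(2 5)(15 16)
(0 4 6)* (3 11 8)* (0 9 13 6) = [4, 1, 2, 11, 0, 5, 9, 7, 3, 13, 10, 8, 12, 6] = (0 4)(3 11 8)(6 9 13)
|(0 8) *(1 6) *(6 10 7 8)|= |(0 6 1 10 7 8)|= 6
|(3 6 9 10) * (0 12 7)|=12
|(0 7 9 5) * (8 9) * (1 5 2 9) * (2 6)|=|(0 7 8 1 5)(2 9 6)|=15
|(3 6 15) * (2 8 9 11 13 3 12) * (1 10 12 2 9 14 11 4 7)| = 24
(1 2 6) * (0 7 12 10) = (0 7 12 10)(1 2 6) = [7, 2, 6, 3, 4, 5, 1, 12, 8, 9, 0, 11, 10]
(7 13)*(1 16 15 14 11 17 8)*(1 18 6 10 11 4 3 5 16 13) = (1 13 7)(3 5 16 15 14 4)(6 10 11 17 8 18) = [0, 13, 2, 5, 3, 16, 10, 1, 18, 9, 11, 17, 12, 7, 4, 14, 15, 8, 6]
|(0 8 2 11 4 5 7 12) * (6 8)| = 9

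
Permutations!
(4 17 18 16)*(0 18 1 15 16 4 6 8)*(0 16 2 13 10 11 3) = [18, 15, 13, 0, 17, 5, 8, 7, 16, 9, 11, 3, 12, 10, 14, 2, 6, 1, 4] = (0 18 4 17 1 15 2 13 10 11 3)(6 8 16)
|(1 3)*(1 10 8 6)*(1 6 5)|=5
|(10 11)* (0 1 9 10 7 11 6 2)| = 6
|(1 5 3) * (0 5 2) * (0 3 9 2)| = |(0 5 9 2 3 1)| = 6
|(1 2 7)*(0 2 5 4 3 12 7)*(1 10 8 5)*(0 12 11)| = |(0 2 12 7 10 8 5 4 3 11)| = 10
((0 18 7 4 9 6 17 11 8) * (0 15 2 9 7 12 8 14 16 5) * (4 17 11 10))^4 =(0 15 11)(2 14 18)(5 8 6)(9 16 12)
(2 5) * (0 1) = (0 1)(2 5) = [1, 0, 5, 3, 4, 2]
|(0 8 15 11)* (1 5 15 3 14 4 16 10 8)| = 30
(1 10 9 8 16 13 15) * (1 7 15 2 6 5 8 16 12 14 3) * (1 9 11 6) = (1 10 11 6 5 8 12 14 3 9 16 13 2)(7 15) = [0, 10, 1, 9, 4, 8, 5, 15, 12, 16, 11, 6, 14, 2, 3, 7, 13]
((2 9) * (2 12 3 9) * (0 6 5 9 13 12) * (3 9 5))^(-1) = ((0 6 3 13 12 9))^(-1) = (0 9 12 13 3 6)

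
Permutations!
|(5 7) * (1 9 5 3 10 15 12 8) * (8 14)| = 10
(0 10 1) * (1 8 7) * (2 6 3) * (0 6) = (0 10 8 7 1 6 3 2) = [10, 6, 0, 2, 4, 5, 3, 1, 7, 9, 8]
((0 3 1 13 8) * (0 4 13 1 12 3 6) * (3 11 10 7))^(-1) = (0 6)(3 7 10 11 12)(4 8 13)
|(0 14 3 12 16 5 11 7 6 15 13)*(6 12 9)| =|(0 14 3 9 6 15 13)(5 11 7 12 16)| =35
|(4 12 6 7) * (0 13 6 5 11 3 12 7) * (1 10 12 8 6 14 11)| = 28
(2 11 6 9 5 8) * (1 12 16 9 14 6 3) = [0, 12, 11, 1, 4, 8, 14, 7, 2, 5, 10, 3, 16, 13, 6, 15, 9] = (1 12 16 9 5 8 2 11 3)(6 14)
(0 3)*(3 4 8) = (0 4 8 3) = [4, 1, 2, 0, 8, 5, 6, 7, 3]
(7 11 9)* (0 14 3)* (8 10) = [14, 1, 2, 0, 4, 5, 6, 11, 10, 7, 8, 9, 12, 13, 3] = (0 14 3)(7 11 9)(8 10)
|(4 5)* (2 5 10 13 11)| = 6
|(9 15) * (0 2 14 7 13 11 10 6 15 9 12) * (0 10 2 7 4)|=|(0 7 13 11 2 14 4)(6 15 12 10)|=28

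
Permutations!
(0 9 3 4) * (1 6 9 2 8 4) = [2, 6, 8, 1, 0, 5, 9, 7, 4, 3] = (0 2 8 4)(1 6 9 3)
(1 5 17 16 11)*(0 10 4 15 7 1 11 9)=[10, 5, 2, 3, 15, 17, 6, 1, 8, 0, 4, 11, 12, 13, 14, 7, 9, 16]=(0 10 4 15 7 1 5 17 16 9)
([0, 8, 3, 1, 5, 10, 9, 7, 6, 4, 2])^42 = (1 10 9)(2 4 8)(3 5 6)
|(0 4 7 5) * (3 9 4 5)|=|(0 5)(3 9 4 7)|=4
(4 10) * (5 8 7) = (4 10)(5 8 7) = [0, 1, 2, 3, 10, 8, 6, 5, 7, 9, 4]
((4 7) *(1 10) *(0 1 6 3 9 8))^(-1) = (0 8 9 3 6 10 1)(4 7)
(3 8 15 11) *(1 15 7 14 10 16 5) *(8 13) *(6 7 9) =(1 15 11 3 13 8 9 6 7 14 10 16 5) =[0, 15, 2, 13, 4, 1, 7, 14, 9, 6, 16, 3, 12, 8, 10, 11, 5]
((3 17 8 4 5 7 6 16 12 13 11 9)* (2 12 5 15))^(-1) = (2 15 4 8 17 3 9 11 13 12)(5 16 6 7)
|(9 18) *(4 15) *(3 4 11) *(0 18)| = 12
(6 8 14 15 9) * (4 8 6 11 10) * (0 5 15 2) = (0 5 15 9 11 10 4 8 14 2) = [5, 1, 0, 3, 8, 15, 6, 7, 14, 11, 4, 10, 12, 13, 2, 9]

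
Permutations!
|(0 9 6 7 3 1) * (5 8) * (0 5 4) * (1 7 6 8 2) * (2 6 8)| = 8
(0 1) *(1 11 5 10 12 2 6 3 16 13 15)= (0 11 5 10 12 2 6 3 16 13 15 1)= [11, 0, 6, 16, 4, 10, 3, 7, 8, 9, 12, 5, 2, 15, 14, 1, 13]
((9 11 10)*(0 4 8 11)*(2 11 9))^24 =((0 4 8 9)(2 11 10))^24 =(11)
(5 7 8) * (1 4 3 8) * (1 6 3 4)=(3 8 5 7 6)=[0, 1, 2, 8, 4, 7, 3, 6, 5]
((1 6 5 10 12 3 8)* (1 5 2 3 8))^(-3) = ((1 6 2 3)(5 10 12 8))^(-3) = (1 6 2 3)(5 10 12 8)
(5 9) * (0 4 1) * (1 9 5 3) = (0 4 9 3 1) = [4, 0, 2, 1, 9, 5, 6, 7, 8, 3]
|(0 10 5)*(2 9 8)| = 3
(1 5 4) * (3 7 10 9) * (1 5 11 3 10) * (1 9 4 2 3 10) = (1 11 10 4 5 2 3 7 9) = [0, 11, 3, 7, 5, 2, 6, 9, 8, 1, 4, 10]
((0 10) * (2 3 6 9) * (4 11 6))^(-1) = ((0 10)(2 3 4 11 6 9))^(-1) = (0 10)(2 9 6 11 4 3)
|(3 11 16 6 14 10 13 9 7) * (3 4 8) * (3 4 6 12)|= |(3 11 16 12)(4 8)(6 14 10 13 9 7)|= 12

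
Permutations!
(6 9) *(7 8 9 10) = (6 10 7 8 9) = [0, 1, 2, 3, 4, 5, 10, 8, 9, 6, 7]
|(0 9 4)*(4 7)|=|(0 9 7 4)|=4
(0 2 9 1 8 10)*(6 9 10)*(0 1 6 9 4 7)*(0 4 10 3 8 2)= (1 2 3 8 9 6 10)(4 7)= [0, 2, 3, 8, 7, 5, 10, 4, 9, 6, 1]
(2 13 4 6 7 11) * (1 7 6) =[0, 7, 13, 3, 1, 5, 6, 11, 8, 9, 10, 2, 12, 4] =(1 7 11 2 13 4)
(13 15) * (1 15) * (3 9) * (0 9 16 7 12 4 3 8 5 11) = (0 9 8 5 11)(1 15 13)(3 16 7 12 4) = [9, 15, 2, 16, 3, 11, 6, 12, 5, 8, 10, 0, 4, 1, 14, 13, 7]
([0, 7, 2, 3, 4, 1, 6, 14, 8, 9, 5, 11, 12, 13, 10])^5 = (14)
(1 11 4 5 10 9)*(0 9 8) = (0 9 1 11 4 5 10 8) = [9, 11, 2, 3, 5, 10, 6, 7, 0, 1, 8, 4]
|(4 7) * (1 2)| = 2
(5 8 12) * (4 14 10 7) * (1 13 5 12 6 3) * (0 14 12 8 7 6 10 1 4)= (0 14 1 13 5 7)(3 4 12 8 10 6)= [14, 13, 2, 4, 12, 7, 3, 0, 10, 9, 6, 11, 8, 5, 1]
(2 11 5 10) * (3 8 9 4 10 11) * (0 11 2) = (0 11 5 2 3 8 9 4 10) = [11, 1, 3, 8, 10, 2, 6, 7, 9, 4, 0, 5]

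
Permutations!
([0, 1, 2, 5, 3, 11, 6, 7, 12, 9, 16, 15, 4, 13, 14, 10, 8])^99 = [0, 1, 2, 3, 4, 5, 6, 7, 8, 9, 10, 11, 12, 13, 14, 15, 16]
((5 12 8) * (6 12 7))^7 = (5 6 8 7 12)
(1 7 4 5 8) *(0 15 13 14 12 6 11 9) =[15, 7, 2, 3, 5, 8, 11, 4, 1, 0, 10, 9, 6, 14, 12, 13] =(0 15 13 14 12 6 11 9)(1 7 4 5 8)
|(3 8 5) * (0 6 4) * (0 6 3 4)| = |(0 3 8 5 4 6)| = 6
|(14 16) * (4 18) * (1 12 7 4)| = |(1 12 7 4 18)(14 16)| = 10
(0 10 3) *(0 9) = [10, 1, 2, 9, 4, 5, 6, 7, 8, 0, 3] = (0 10 3 9)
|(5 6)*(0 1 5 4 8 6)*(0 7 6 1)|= 6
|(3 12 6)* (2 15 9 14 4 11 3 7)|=|(2 15 9 14 4 11 3 12 6 7)|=10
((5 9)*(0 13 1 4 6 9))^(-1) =((0 13 1 4 6 9 5))^(-1) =(0 5 9 6 4 1 13)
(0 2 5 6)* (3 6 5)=(0 2 3 6)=[2, 1, 3, 6, 4, 5, 0]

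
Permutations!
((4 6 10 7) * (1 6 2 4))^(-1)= ((1 6 10 7)(2 4))^(-1)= (1 7 10 6)(2 4)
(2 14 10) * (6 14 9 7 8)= (2 9 7 8 6 14 10)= [0, 1, 9, 3, 4, 5, 14, 8, 6, 7, 2, 11, 12, 13, 10]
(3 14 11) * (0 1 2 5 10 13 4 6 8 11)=(0 1 2 5 10 13 4 6 8 11 3 14)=[1, 2, 5, 14, 6, 10, 8, 7, 11, 9, 13, 3, 12, 4, 0]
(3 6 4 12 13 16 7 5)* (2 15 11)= (2 15 11)(3 6 4 12 13 16 7 5)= [0, 1, 15, 6, 12, 3, 4, 5, 8, 9, 10, 2, 13, 16, 14, 11, 7]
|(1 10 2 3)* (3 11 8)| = |(1 10 2 11 8 3)| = 6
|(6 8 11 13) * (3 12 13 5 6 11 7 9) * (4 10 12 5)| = |(3 5 6 8 7 9)(4 10 12 13 11)| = 30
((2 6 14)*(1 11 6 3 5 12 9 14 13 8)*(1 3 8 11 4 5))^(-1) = (1 3 8 2 14 9 12 5 4)(6 11 13)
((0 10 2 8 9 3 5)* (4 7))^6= (0 5 3 9 8 2 10)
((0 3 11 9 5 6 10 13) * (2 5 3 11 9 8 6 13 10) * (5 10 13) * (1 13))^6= ((0 11 8 6 2 10 1 13)(3 9))^6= (0 1 2 8)(6 11 13 10)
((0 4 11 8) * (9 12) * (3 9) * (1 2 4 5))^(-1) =((0 5 1 2 4 11 8)(3 9 12))^(-1) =(0 8 11 4 2 1 5)(3 12 9)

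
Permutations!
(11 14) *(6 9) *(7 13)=(6 9)(7 13)(11 14)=[0, 1, 2, 3, 4, 5, 9, 13, 8, 6, 10, 14, 12, 7, 11]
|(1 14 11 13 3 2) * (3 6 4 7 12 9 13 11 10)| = 30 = |(1 14 10 3 2)(4 7 12 9 13 6)|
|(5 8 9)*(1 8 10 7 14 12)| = 8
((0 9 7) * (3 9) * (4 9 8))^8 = (0 8 9)(3 4 7)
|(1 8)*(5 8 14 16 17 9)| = 7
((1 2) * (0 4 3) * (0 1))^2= ((0 4 3 1 2))^2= (0 3 2 4 1)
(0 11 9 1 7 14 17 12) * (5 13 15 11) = (0 5 13 15 11 9 1 7 14 17 12) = [5, 7, 2, 3, 4, 13, 6, 14, 8, 1, 10, 9, 0, 15, 17, 11, 16, 12]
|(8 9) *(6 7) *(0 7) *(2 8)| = |(0 7 6)(2 8 9)| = 3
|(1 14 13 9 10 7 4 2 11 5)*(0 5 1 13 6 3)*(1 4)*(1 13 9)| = 30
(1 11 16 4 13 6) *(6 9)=(1 11 16 4 13 9 6)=[0, 11, 2, 3, 13, 5, 1, 7, 8, 6, 10, 16, 12, 9, 14, 15, 4]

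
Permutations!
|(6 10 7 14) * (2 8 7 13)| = |(2 8 7 14 6 10 13)| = 7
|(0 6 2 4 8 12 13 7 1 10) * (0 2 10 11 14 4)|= 8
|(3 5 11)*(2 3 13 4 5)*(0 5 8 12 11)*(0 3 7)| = |(0 5 3 2 7)(4 8 12 11 13)| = 5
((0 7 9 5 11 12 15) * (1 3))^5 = ((0 7 9 5 11 12 15)(1 3))^5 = (0 12 5 7 15 11 9)(1 3)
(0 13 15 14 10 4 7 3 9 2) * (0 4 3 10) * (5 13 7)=(0 7 10 3 9 2 4 5 13 15 14)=[7, 1, 4, 9, 5, 13, 6, 10, 8, 2, 3, 11, 12, 15, 0, 14]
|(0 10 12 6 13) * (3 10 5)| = 7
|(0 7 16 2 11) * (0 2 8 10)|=10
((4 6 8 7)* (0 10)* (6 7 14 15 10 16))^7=((0 16 6 8 14 15 10)(4 7))^7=(16)(4 7)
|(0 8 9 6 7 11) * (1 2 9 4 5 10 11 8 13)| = |(0 13 1 2 9 6 7 8 4 5 10 11)| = 12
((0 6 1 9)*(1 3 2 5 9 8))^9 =((0 6 3 2 5 9)(1 8))^9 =(0 2)(1 8)(3 9)(5 6)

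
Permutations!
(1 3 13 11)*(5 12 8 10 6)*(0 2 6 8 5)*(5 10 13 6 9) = (0 2 9 5 12 10 8 13 11 1 3 6) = [2, 3, 9, 6, 4, 12, 0, 7, 13, 5, 8, 1, 10, 11]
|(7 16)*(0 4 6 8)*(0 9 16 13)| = |(0 4 6 8 9 16 7 13)| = 8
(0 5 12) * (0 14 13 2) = (0 5 12 14 13 2) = [5, 1, 0, 3, 4, 12, 6, 7, 8, 9, 10, 11, 14, 2, 13]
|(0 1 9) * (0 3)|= |(0 1 9 3)|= 4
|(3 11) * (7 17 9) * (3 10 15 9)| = 7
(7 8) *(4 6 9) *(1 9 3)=(1 9 4 6 3)(7 8)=[0, 9, 2, 1, 6, 5, 3, 8, 7, 4]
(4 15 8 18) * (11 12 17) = [0, 1, 2, 3, 15, 5, 6, 7, 18, 9, 10, 12, 17, 13, 14, 8, 16, 11, 4] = (4 15 8 18)(11 12 17)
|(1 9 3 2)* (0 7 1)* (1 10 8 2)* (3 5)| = |(0 7 10 8 2)(1 9 5 3)| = 20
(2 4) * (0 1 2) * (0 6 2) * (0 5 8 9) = [1, 5, 4, 3, 6, 8, 2, 7, 9, 0] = (0 1 5 8 9)(2 4 6)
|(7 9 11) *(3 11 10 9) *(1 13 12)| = |(1 13 12)(3 11 7)(9 10)| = 6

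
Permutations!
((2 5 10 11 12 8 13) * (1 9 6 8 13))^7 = ((1 9 6 8)(2 5 10 11 12 13))^7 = (1 8 6 9)(2 5 10 11 12 13)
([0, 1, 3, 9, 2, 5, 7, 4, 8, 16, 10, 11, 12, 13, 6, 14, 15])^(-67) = [0, 1, 14, 6, 15, 5, 9, 16, 8, 7, 10, 11, 12, 13, 3, 2, 4]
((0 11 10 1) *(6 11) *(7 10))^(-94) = (0 11 10)(1 6 7)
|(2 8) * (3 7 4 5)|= |(2 8)(3 7 4 5)|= 4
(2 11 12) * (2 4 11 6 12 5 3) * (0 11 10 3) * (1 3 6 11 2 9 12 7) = [2, 3, 11, 9, 10, 0, 7, 1, 8, 12, 6, 5, 4] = (0 2 11 5)(1 3 9 12 4 10 6 7)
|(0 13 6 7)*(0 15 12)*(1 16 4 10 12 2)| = 11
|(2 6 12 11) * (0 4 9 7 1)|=20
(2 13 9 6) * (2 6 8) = (2 13 9 8) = [0, 1, 13, 3, 4, 5, 6, 7, 2, 8, 10, 11, 12, 9]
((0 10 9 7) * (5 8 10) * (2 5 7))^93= ((0 7)(2 5 8 10 9))^93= (0 7)(2 10 5 9 8)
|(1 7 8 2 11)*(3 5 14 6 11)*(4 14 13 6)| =|(1 7 8 2 3 5 13 6 11)(4 14)| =18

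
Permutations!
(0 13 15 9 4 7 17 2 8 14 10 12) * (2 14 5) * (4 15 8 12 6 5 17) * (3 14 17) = [13, 1, 12, 14, 7, 2, 5, 4, 3, 15, 6, 11, 0, 8, 10, 9, 16, 17] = (17)(0 13 8 3 14 10 6 5 2 12)(4 7)(9 15)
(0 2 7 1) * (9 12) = [2, 0, 7, 3, 4, 5, 6, 1, 8, 12, 10, 11, 9] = (0 2 7 1)(9 12)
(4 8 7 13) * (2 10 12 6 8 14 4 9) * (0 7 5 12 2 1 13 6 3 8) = (0 7 6)(1 13 9)(2 10)(3 8 5 12)(4 14) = [7, 13, 10, 8, 14, 12, 0, 6, 5, 1, 2, 11, 3, 9, 4]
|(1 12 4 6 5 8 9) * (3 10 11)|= 21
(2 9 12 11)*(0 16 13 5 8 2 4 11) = (0 16 13 5 8 2 9 12)(4 11) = [16, 1, 9, 3, 11, 8, 6, 7, 2, 12, 10, 4, 0, 5, 14, 15, 13]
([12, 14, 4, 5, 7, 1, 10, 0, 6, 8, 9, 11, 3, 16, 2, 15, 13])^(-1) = [7, 5, 14, 12, 2, 3, 8, 4, 9, 10, 6, 11, 0, 16, 1, 15, 13]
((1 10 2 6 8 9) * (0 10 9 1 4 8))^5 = (0 10 2 6)(1 9 4 8)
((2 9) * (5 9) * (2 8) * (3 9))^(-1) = ((2 5 3 9 8))^(-1) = (2 8 9 3 5)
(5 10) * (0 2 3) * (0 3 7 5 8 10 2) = (2 7 5)(8 10) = [0, 1, 7, 3, 4, 2, 6, 5, 10, 9, 8]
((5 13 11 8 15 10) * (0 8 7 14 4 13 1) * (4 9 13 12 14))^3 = ((0 8 15 10 5 1)(4 12 14 9 13 11 7))^3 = (0 10)(1 15)(4 9 7 14 11 12 13)(5 8)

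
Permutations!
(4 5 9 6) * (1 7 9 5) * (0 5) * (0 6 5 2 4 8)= (0 2 4 1 7 9 5 6 8)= [2, 7, 4, 3, 1, 6, 8, 9, 0, 5]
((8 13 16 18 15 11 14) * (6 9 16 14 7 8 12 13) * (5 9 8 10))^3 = (5 18 7 9 15 10 16 11)(6 8)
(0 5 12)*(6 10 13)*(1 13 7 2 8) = [5, 13, 8, 3, 4, 12, 10, 2, 1, 9, 7, 11, 0, 6] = (0 5 12)(1 13 6 10 7 2 8)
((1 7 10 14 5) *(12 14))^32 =(1 10 14)(5 7 12)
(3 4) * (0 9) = [9, 1, 2, 4, 3, 5, 6, 7, 8, 0] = (0 9)(3 4)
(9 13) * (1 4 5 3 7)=(1 4 5 3 7)(9 13)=[0, 4, 2, 7, 5, 3, 6, 1, 8, 13, 10, 11, 12, 9]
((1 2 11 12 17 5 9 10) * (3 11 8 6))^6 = (1 12 2 17 8 5 6 9 3 10 11)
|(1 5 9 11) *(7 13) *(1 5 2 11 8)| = 6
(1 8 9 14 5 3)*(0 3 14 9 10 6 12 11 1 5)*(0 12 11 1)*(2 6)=(0 3 5 14 12 1 8 10 2 6 11)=[3, 8, 6, 5, 4, 14, 11, 7, 10, 9, 2, 0, 1, 13, 12]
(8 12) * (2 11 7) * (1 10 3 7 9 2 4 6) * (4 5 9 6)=(1 10 3 7 5 9 2 11 6)(8 12)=[0, 10, 11, 7, 4, 9, 1, 5, 12, 2, 3, 6, 8]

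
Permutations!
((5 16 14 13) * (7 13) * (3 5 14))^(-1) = (3 16 5)(7 14 13)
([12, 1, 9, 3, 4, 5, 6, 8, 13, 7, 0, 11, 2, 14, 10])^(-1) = [10, 1, 12, 3, 4, 5, 6, 9, 7, 2, 14, 11, 0, 8, 13]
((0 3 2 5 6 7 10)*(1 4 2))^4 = (0 2 10 4 7 1 6 3 5)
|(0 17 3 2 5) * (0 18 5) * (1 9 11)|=|(0 17 3 2)(1 9 11)(5 18)|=12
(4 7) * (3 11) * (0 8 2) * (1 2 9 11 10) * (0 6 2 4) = (0 8 9 11 3 10 1 4 7)(2 6) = [8, 4, 6, 10, 7, 5, 2, 0, 9, 11, 1, 3]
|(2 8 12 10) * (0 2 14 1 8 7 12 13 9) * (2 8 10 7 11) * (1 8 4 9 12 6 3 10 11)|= |(0 4 9)(1 11 2)(3 10 14 8 13 12 7 6)|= 24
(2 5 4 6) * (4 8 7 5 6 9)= (2 6)(4 9)(5 8 7)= [0, 1, 6, 3, 9, 8, 2, 5, 7, 4]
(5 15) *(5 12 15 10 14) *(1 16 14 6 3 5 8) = (1 16 14 8)(3 5 10 6)(12 15) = [0, 16, 2, 5, 4, 10, 3, 7, 1, 9, 6, 11, 15, 13, 8, 12, 14]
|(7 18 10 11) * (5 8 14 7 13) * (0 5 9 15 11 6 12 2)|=|(0 5 8 14 7 18 10 6 12 2)(9 15 11 13)|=20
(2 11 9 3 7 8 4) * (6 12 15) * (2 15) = (2 11 9 3 7 8 4 15 6 12) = [0, 1, 11, 7, 15, 5, 12, 8, 4, 3, 10, 9, 2, 13, 14, 6]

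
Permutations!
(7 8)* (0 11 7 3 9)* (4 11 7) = (0 7 8 3 9)(4 11) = [7, 1, 2, 9, 11, 5, 6, 8, 3, 0, 10, 4]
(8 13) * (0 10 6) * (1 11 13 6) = (0 10 1 11 13 8 6) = [10, 11, 2, 3, 4, 5, 0, 7, 6, 9, 1, 13, 12, 8]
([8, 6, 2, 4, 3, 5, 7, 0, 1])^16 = (0 8 1 6 7)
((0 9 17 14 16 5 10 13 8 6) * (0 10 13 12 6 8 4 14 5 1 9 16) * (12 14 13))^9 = (0 14 10 6 12 5 17 9 1 16)(4 13)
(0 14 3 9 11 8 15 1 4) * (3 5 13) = [14, 4, 2, 9, 0, 13, 6, 7, 15, 11, 10, 8, 12, 3, 5, 1] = (0 14 5 13 3 9 11 8 15 1 4)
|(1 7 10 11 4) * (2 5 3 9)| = 20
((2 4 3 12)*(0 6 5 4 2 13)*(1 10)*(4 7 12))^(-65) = ((0 6 5 7 12 13)(1 10)(3 4))^(-65) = (0 6 5 7 12 13)(1 10)(3 4)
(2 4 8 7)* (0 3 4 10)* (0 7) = (0 3 4 8)(2 10 7) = [3, 1, 10, 4, 8, 5, 6, 2, 0, 9, 7]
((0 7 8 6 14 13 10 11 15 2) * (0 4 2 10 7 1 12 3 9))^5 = ((0 1 12 3 9)(2 4)(6 14 13 7 8)(10 11 15))^5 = (2 4)(10 15 11)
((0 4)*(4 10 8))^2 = ((0 10 8 4))^2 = (0 8)(4 10)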